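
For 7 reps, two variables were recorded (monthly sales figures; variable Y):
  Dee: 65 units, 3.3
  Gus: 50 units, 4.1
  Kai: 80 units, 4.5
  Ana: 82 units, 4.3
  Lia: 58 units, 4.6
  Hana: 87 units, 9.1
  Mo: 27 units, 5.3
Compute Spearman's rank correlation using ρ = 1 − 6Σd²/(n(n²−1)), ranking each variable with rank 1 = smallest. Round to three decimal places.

Ranks of variable 1: 4, 2, 5, 6, 3, 7, 1
Ranks of variable 2: 1, 2, 4, 3, 5, 7, 6
d = r₁ − r₂: 3, 0, 1, 3, -2, 0, -5
d²: 9, 0, 1, 9, 4, 0, 25; Σd² = 48
ρ = 1 − 6·48/(7·48) = 1 − 288/336 = 0.143

0.143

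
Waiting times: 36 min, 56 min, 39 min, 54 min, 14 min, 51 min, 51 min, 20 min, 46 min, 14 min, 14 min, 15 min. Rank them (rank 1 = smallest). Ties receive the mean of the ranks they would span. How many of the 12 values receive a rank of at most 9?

Sorted (ascending): 14, 14, 14, 15, 20, 36, 39, 46, 51, 51, 54, 56
The 3 values of 14 occupy positions 1–3 → average rank 2.
The 2 values of 51 occupy positions 9–10 → average rank (9+10)/2 = 9.5.
Ranks ≤ 9: {2, 2, 2, 4, 5, 6, 7, 8} → 8 values.

8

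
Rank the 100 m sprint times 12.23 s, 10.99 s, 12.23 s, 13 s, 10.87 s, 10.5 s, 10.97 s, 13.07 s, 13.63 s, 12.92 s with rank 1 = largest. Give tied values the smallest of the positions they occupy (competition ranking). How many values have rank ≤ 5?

6

Sorted (descending): 13.63, 13.07, 13, 12.92, 12.23, 12.23, 10.99, 10.97, 10.87, 10.5
The 2 values of 12.23 occupy positions 5–6 → each gets rank 5.
Ranks ≤ 5: {1, 2, 3, 4, 5, 5} → 6 values.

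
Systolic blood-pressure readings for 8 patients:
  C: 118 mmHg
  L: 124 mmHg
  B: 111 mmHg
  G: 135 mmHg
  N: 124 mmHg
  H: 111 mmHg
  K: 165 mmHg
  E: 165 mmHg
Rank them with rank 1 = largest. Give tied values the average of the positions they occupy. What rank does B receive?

7.5

Sorted (descending): 165, 165, 135, 124, 124, 118, 111, 111
The 2 values of 165 occupy positions 1–2 → average rank (1+2)/2 = 1.5.
The 2 values of 124 occupy positions 4–5 → average rank (4+5)/2 = 4.5.
The 2 values of 111 occupy positions 7–8 → average rank (7+8)/2 = 7.5.
B has value 111 mmHg → rank 7.5.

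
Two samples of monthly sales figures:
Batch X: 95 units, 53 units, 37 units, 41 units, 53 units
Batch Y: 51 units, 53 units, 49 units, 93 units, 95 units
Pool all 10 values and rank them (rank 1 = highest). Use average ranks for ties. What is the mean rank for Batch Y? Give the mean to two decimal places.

Sorted (descending): 95, 95, 93, 53, 53, 53, 51, 49, 41, 37
The 2 values of 95 occupy positions 1–2 → average rank (1+2)/2 = 1.5.
The 3 values of 53 occupy positions 4–6 → average rank 5.
Batch Y values → pooled ranks: 51→7, 53→5, 49→8, 93→3, 95→1.5
Mean rank = (7 + 5 + 8 + 3 + 1.5) / 5 = 4.90

4.90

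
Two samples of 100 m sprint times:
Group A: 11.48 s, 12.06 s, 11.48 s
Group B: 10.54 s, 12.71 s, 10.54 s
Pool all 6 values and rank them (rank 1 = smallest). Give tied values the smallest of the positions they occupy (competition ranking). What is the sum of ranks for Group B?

Sorted (ascending): 10.54, 10.54, 11.48, 11.48, 12.06, 12.71
The 2 values of 10.54 occupy positions 1–2 → each gets rank 1.
The 2 values of 11.48 occupy positions 3–4 → each gets rank 3.
Group B values → pooled ranks: 10.54→1, 12.71→6, 10.54→1
Rank sum = 1 + 6 + 1 = 8

8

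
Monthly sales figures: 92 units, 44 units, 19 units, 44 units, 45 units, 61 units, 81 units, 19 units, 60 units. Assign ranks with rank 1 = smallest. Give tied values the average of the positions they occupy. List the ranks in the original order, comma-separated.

9, 3.5, 1.5, 3.5, 5, 7, 8, 1.5, 6

Sorted (ascending): 19, 19, 44, 44, 45, 60, 61, 81, 92
The 2 values of 19 occupy positions 1–2 → average rank (1+2)/2 = 1.5.
The 2 values of 44 occupy positions 3–4 → average rank (3+4)/2 = 3.5.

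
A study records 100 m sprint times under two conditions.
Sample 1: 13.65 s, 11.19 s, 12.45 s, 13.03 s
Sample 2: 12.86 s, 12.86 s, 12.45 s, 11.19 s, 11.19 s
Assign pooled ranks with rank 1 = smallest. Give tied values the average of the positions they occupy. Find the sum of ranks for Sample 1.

23.5

Sorted (ascending): 11.19, 11.19, 11.19, 12.45, 12.45, 12.86, 12.86, 13.03, 13.65
The 3 values of 11.19 occupy positions 1–3 → average rank 2.
The 2 values of 12.45 occupy positions 4–5 → average rank (4+5)/2 = 4.5.
The 2 values of 12.86 occupy positions 6–7 → average rank (6+7)/2 = 6.5.
Sample 1 values → pooled ranks: 13.65→9, 11.19→2, 12.45→4.5, 13.03→8
Rank sum = 9 + 2 + 4.5 + 8 = 23.5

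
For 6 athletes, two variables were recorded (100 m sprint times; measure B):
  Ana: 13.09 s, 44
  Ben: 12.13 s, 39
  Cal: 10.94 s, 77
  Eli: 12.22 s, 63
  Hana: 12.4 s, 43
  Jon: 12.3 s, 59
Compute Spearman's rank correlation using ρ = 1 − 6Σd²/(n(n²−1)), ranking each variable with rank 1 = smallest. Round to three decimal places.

-0.371

Ranks of variable 1: 6, 2, 1, 3, 5, 4
Ranks of variable 2: 3, 1, 6, 5, 2, 4
d = r₁ − r₂: 3, 1, -5, -2, 3, 0
d²: 9, 1, 25, 4, 9, 0; Σd² = 48
ρ = 1 − 6·48/(6·35) = 1 − 288/210 = -0.371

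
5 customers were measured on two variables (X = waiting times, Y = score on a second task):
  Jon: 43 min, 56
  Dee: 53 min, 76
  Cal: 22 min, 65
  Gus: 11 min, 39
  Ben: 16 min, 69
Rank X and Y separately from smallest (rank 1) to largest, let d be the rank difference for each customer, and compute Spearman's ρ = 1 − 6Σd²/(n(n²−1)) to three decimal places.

Ranks of variable 1: 4, 5, 3, 1, 2
Ranks of variable 2: 2, 5, 3, 1, 4
d = r₁ − r₂: 2, 0, 0, 0, -2
d²: 4, 0, 0, 0, 4; Σd² = 8
ρ = 1 − 6·8/(5·24) = 1 − 48/120 = 0.600

0.600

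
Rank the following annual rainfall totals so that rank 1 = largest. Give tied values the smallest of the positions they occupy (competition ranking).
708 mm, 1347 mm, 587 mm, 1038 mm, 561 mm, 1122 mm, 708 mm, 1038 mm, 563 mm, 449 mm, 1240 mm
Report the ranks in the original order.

Sorted (descending): 1347, 1240, 1122, 1038, 1038, 708, 708, 587, 563, 561, 449
The 2 values of 1038 occupy positions 4–5 → each gets rank 4.
The 2 values of 708 occupy positions 6–7 → each gets rank 6.

6, 1, 8, 4, 10, 3, 6, 4, 9, 11, 2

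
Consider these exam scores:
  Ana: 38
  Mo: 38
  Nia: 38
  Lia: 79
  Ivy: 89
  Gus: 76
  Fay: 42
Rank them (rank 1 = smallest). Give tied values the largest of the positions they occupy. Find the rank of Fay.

Sorted (ascending): 38, 38, 38, 42, 76, 79, 89
The 3 values of 38 occupy positions 1–3 → each gets rank 3.
Fay has value 42 → rank 4.

4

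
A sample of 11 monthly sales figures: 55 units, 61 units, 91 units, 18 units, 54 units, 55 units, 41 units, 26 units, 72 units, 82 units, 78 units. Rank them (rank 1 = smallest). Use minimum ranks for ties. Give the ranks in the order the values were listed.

5, 7, 11, 1, 4, 5, 3, 2, 8, 10, 9

Sorted (ascending): 18, 26, 41, 54, 55, 55, 61, 72, 78, 82, 91
The 2 values of 55 occupy positions 5–6 → each gets rank 5.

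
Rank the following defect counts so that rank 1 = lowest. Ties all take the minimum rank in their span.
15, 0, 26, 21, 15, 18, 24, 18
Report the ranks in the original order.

Sorted (ascending): 0, 15, 15, 18, 18, 21, 24, 26
The 2 values of 15 occupy positions 2–3 → each gets rank 2.
The 2 values of 18 occupy positions 4–5 → each gets rank 4.

2, 1, 8, 6, 2, 4, 7, 4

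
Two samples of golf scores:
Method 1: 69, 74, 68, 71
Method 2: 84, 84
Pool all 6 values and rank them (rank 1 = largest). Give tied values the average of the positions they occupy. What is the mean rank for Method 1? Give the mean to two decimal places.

4.50

Sorted (descending): 84, 84, 74, 71, 69, 68
The 2 values of 84 occupy positions 1–2 → average rank (1+2)/2 = 1.5.
Method 1 values → pooled ranks: 69→5, 74→3, 68→6, 71→4
Mean rank = (5 + 3 + 6 + 4) / 4 = 4.50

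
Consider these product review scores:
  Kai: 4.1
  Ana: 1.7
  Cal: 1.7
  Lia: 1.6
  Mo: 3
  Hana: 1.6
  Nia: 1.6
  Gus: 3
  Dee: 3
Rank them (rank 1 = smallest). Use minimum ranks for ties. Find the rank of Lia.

Sorted (ascending): 1.6, 1.6, 1.6, 1.7, 1.7, 3, 3, 3, 4.1
The 3 values of 1.6 occupy positions 1–3 → each gets rank 1.
The 2 values of 1.7 occupy positions 4–5 → each gets rank 4.
The 3 values of 3 occupy positions 6–8 → each gets rank 6.
Lia has value 1.6 → rank 1.

1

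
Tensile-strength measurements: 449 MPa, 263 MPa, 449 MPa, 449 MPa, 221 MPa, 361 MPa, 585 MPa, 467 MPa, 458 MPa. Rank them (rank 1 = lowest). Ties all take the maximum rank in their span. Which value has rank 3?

361

Sorted (ascending): 221, 263, 361, 449, 449, 449, 458, 467, 585
The 3 values of 449 occupy positions 4–6 → each gets rank 6.
Rank 3 → value 361.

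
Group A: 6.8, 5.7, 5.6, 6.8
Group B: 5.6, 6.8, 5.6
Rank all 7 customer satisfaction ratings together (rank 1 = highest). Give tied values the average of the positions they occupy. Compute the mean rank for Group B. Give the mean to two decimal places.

4.67

Sorted (descending): 6.8, 6.8, 6.8, 5.7, 5.6, 5.6, 5.6
The 3 values of 6.8 occupy positions 1–3 → average rank 2.
The 3 values of 5.6 occupy positions 5–7 → average rank 6.
Group B values → pooled ranks: 5.6→6, 6.8→2, 5.6→6
Mean rank = (6 + 2 + 6) / 3 = 4.67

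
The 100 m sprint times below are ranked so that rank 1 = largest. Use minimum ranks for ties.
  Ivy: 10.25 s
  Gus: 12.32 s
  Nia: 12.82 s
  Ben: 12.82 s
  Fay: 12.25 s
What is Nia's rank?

1

Sorted (descending): 12.82, 12.82, 12.32, 12.25, 10.25
The 2 values of 12.82 occupy positions 1–2 → each gets rank 1.
Nia has value 12.82 s → rank 1.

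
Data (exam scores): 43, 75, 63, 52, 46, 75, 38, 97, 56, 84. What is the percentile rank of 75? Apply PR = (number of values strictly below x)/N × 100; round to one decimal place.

60.0

N = 10.
Strictly below 75: 6. Equal to 75: 2.
PR = 6/10 × 100 = 60.0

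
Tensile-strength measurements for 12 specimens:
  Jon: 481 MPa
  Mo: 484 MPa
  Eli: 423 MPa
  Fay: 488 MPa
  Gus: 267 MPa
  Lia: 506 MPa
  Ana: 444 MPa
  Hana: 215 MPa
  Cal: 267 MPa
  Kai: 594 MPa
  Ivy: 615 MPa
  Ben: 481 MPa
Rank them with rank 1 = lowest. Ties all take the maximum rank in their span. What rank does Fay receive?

9

Sorted (ascending): 215, 267, 267, 423, 444, 481, 481, 484, 488, 506, 594, 615
The 2 values of 267 occupy positions 2–3 → each gets rank 3.
The 2 values of 481 occupy positions 6–7 → each gets rank 7.
Fay has value 488 MPa → rank 9.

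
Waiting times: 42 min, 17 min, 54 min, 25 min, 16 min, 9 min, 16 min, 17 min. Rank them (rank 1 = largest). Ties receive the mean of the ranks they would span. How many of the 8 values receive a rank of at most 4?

3

Sorted (descending): 54, 42, 25, 17, 17, 16, 16, 9
The 2 values of 17 occupy positions 4–5 → average rank (4+5)/2 = 4.5.
The 2 values of 16 occupy positions 6–7 → average rank (6+7)/2 = 6.5.
Ranks ≤ 4: {1, 2, 3} → 3 values.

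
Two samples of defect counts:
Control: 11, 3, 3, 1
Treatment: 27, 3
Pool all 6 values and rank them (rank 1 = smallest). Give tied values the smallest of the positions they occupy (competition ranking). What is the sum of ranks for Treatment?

8

Sorted (ascending): 1, 3, 3, 3, 11, 27
The 3 values of 3 occupy positions 2–4 → each gets rank 2.
Treatment values → pooled ranks: 27→6, 3→2
Rank sum = 6 + 2 = 8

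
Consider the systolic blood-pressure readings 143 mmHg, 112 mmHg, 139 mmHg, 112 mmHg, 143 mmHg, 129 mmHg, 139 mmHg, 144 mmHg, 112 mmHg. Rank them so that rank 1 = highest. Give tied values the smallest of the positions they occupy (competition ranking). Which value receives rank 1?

144

Sorted (descending): 144, 143, 143, 139, 139, 129, 112, 112, 112
The 2 values of 143 occupy positions 2–3 → each gets rank 2.
The 2 values of 139 occupy positions 4–5 → each gets rank 4.
The 3 values of 112 occupy positions 7–9 → each gets rank 7.
Rank 1 → value 144.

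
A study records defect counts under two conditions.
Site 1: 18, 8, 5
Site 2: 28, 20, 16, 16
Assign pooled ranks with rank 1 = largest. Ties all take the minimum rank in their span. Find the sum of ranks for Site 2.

11

Sorted (descending): 28, 20, 18, 16, 16, 8, 5
The 2 values of 16 occupy positions 4–5 → each gets rank 4.
Site 2 values → pooled ranks: 28→1, 20→2, 16→4, 16→4
Rank sum = 1 + 2 + 4 + 4 = 11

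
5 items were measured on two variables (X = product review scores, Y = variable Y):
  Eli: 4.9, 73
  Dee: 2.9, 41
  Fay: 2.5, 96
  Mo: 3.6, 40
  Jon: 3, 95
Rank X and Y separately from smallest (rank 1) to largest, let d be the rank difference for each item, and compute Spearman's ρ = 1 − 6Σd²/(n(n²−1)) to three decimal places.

Ranks of variable 1: 5, 2, 1, 4, 3
Ranks of variable 2: 3, 2, 5, 1, 4
d = r₁ − r₂: 2, 0, -4, 3, -1
d²: 4, 0, 16, 9, 1; Σd² = 30
ρ = 1 − 6·30/(5·24) = 1 − 180/120 = -0.500

-0.500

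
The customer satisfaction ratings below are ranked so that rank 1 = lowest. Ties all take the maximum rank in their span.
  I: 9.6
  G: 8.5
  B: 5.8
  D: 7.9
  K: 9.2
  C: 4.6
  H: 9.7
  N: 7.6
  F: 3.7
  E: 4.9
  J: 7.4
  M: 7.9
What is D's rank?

Sorted (ascending): 3.7, 4.6, 4.9, 5.8, 7.4, 7.6, 7.9, 7.9, 8.5, 9.2, 9.6, 9.7
The 2 values of 7.9 occupy positions 7–8 → each gets rank 8.
D has value 7.9 → rank 8.

8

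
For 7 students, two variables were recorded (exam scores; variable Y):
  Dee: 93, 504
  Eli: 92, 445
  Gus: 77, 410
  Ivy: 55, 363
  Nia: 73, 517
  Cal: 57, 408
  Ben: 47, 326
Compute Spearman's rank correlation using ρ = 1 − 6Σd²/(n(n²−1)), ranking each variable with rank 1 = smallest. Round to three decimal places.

Ranks of variable 1: 7, 6, 5, 2, 4, 3, 1
Ranks of variable 2: 6, 5, 4, 2, 7, 3, 1
d = r₁ − r₂: 1, 1, 1, 0, -3, 0, 0
d²: 1, 1, 1, 0, 9, 0, 0; Σd² = 12
ρ = 1 − 6·12/(7·48) = 1 − 72/336 = 0.786

0.786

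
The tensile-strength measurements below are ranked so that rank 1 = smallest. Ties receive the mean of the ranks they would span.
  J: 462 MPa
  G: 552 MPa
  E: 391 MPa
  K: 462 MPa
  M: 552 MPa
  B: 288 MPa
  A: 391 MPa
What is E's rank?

Sorted (ascending): 288, 391, 391, 462, 462, 552, 552
The 2 values of 391 occupy positions 2–3 → average rank (2+3)/2 = 2.5.
The 2 values of 462 occupy positions 4–5 → average rank (4+5)/2 = 4.5.
The 2 values of 552 occupy positions 6–7 → average rank (6+7)/2 = 6.5.
E has value 391 MPa → rank 2.5.

2.5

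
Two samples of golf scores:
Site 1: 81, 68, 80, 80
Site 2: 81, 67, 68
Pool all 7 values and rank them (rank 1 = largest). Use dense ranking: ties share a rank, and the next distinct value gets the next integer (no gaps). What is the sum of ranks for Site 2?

Sorted (descending): 81, 81, 80, 80, 68, 68, 67
The 2 values of 81 share dense rank 1.
The 2 values of 80 share dense rank 2.
The 2 values of 68 share dense rank 3.
Remaining distinct values take the next consecutive integers.
Site 2 values → pooled ranks: 81→1, 67→4, 68→3
Rank sum = 1 + 4 + 3 = 8

8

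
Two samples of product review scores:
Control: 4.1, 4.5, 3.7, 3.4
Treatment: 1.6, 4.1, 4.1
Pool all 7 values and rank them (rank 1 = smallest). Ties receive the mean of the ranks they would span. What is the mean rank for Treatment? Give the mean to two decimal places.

Sorted (ascending): 1.6, 3.4, 3.7, 4.1, 4.1, 4.1, 4.5
The 3 values of 4.1 occupy positions 4–6 → average rank 5.
Treatment values → pooled ranks: 1.6→1, 4.1→5, 4.1→5
Mean rank = (1 + 5 + 5) / 3 = 3.67

3.67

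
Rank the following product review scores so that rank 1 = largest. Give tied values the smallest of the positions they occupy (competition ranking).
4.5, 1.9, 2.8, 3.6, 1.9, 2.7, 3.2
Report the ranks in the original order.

Sorted (descending): 4.5, 3.6, 3.2, 2.8, 2.7, 1.9, 1.9
The 2 values of 1.9 occupy positions 6–7 → each gets rank 6.

1, 6, 4, 2, 6, 5, 3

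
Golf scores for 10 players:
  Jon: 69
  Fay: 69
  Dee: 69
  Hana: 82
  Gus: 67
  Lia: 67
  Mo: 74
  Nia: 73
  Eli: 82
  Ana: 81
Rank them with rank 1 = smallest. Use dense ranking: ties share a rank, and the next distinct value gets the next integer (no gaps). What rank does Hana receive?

Sorted (ascending): 67, 67, 69, 69, 69, 73, 74, 81, 82, 82
The 2 values of 67 share dense rank 1.
The 3 values of 69 share dense rank 2.
The 2 values of 82 share dense rank 6.
Remaining distinct values take the next consecutive integers.
Hana has value 82 → rank 6.

6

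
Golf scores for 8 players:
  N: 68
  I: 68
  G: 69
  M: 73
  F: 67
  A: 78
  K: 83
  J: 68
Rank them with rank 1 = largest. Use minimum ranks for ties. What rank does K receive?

1

Sorted (descending): 83, 78, 73, 69, 68, 68, 68, 67
The 3 values of 68 occupy positions 5–7 → each gets rank 5.
K has value 83 → rank 1.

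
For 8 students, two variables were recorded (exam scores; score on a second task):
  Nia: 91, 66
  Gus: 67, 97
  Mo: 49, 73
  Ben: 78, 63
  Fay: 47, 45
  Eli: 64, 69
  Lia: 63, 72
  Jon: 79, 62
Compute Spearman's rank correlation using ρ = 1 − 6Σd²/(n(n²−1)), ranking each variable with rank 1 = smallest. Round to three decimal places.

-0.119

Ranks of variable 1: 8, 5, 2, 6, 1, 4, 3, 7
Ranks of variable 2: 4, 8, 7, 3, 1, 5, 6, 2
d = r₁ − r₂: 4, -3, -5, 3, 0, -1, -3, 5
d²: 16, 9, 25, 9, 0, 1, 9, 25; Σd² = 94
ρ = 1 − 6·94/(8·63) = 1 − 564/504 = -0.119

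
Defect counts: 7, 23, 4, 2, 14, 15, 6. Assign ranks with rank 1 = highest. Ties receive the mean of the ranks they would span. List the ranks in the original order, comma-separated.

Sorted (descending): 23, 15, 14, 7, 6, 4, 2
No ties — each value takes its position as its rank.

4, 1, 6, 7, 3, 2, 5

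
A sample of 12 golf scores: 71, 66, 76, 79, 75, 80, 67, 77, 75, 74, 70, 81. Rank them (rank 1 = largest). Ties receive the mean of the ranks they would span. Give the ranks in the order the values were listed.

Sorted (descending): 81, 80, 79, 77, 76, 75, 75, 74, 71, 70, 67, 66
The 2 values of 75 occupy positions 6–7 → average rank (6+7)/2 = 6.5.

9, 12, 5, 3, 6.5, 2, 11, 4, 6.5, 8, 10, 1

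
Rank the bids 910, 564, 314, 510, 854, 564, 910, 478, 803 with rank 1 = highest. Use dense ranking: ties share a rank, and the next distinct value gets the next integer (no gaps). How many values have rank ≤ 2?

3

Sorted (descending): 910, 910, 854, 803, 564, 564, 510, 478, 314
The 2 values of 910 share dense rank 1.
The 2 values of 564 share dense rank 4.
Remaining distinct values take the next consecutive integers.
Ranks ≤ 2: {1, 1, 2} → 3 values.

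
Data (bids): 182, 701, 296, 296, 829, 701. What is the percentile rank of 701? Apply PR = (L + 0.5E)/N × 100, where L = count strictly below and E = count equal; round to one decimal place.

66.7

N = 6.
Strictly below 701: 3. Equal to 701: 2.
PR = (3 + 0.5·2)/6 × 100 = 66.7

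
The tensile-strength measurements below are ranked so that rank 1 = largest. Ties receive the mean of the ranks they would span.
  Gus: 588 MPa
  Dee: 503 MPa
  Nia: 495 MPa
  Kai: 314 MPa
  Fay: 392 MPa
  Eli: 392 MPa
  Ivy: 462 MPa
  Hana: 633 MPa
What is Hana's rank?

1

Sorted (descending): 633, 588, 503, 495, 462, 392, 392, 314
The 2 values of 392 occupy positions 6–7 → average rank (6+7)/2 = 6.5.
Hana has value 633 MPa → rank 1.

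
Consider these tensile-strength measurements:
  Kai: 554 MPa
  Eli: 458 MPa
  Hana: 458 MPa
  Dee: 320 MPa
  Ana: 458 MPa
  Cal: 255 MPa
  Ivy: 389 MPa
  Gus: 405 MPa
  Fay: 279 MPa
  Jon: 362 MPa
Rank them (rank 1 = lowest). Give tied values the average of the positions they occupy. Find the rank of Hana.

Sorted (ascending): 255, 279, 320, 362, 389, 405, 458, 458, 458, 554
The 3 values of 458 occupy positions 7–9 → average rank 8.
Hana has value 458 MPa → rank 8.

8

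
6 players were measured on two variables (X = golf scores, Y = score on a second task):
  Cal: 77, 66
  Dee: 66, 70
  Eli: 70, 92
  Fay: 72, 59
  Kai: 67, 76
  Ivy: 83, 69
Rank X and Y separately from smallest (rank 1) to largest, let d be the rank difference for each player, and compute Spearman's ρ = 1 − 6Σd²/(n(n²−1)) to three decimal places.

Ranks of variable 1: 5, 1, 3, 4, 2, 6
Ranks of variable 2: 2, 4, 6, 1, 5, 3
d = r₁ − r₂: 3, -3, -3, 3, -3, 3
d²: 9, 9, 9, 9, 9, 9; Σd² = 54
ρ = 1 − 6·54/(6·35) = 1 − 324/210 = -0.543

-0.543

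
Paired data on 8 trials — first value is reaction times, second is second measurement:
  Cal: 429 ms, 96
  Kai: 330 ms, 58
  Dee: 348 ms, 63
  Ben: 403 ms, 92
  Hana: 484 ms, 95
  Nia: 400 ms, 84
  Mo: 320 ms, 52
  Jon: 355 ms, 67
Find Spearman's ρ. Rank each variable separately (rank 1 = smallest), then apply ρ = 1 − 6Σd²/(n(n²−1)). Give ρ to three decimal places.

Ranks of variable 1: 7, 2, 3, 6, 8, 5, 1, 4
Ranks of variable 2: 8, 2, 3, 6, 7, 5, 1, 4
d = r₁ − r₂: -1, 0, 0, 0, 1, 0, 0, 0
d²: 1, 0, 0, 0, 1, 0, 0, 0; Σd² = 2
ρ = 1 − 6·2/(8·63) = 1 − 12/504 = 0.976

0.976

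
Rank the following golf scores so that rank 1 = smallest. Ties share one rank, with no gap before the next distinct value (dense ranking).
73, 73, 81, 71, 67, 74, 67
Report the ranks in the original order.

3, 3, 5, 2, 1, 4, 1

Sorted (ascending): 67, 67, 71, 73, 73, 74, 81
The 2 values of 67 share dense rank 1.
The 2 values of 73 share dense rank 3.
Remaining distinct values take the next consecutive integers.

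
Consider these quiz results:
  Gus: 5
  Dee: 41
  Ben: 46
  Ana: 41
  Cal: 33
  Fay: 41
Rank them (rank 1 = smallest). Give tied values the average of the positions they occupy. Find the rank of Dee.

Sorted (ascending): 5, 33, 41, 41, 41, 46
The 3 values of 41 occupy positions 3–5 → average rank 4.
Dee has value 41 → rank 4.

4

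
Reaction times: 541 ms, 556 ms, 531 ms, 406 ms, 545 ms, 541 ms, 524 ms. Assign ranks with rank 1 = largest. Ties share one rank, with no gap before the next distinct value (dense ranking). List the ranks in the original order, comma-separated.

3, 1, 4, 6, 2, 3, 5

Sorted (descending): 556, 545, 541, 541, 531, 524, 406
The 2 values of 541 share dense rank 3.
Remaining distinct values take the next consecutive integers.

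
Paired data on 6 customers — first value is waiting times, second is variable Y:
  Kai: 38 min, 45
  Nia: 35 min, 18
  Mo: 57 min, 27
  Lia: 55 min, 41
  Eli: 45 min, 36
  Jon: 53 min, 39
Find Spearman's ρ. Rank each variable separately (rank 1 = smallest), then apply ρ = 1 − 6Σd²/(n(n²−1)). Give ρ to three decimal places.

0.086

Ranks of variable 1: 2, 1, 6, 5, 3, 4
Ranks of variable 2: 6, 1, 2, 5, 3, 4
d = r₁ − r₂: -4, 0, 4, 0, 0, 0
d²: 16, 0, 16, 0, 0, 0; Σd² = 32
ρ = 1 − 6·32/(6·35) = 1 − 192/210 = 0.086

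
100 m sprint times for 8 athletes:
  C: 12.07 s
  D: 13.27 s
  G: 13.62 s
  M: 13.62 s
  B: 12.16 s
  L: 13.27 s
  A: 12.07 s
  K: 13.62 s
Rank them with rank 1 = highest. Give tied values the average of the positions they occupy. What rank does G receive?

Sorted (descending): 13.62, 13.62, 13.62, 13.27, 13.27, 12.16, 12.07, 12.07
The 3 values of 13.62 occupy positions 1–3 → average rank 2.
The 2 values of 13.27 occupy positions 4–5 → average rank (4+5)/2 = 4.5.
The 2 values of 12.07 occupy positions 7–8 → average rank (7+8)/2 = 7.5.
G has value 13.62 s → rank 2.

2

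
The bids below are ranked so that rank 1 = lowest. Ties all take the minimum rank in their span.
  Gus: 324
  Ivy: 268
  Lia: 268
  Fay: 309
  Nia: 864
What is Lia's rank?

1

Sorted (ascending): 268, 268, 309, 324, 864
The 2 values of 268 occupy positions 1–2 → each gets rank 1.
Lia has value 268 → rank 1.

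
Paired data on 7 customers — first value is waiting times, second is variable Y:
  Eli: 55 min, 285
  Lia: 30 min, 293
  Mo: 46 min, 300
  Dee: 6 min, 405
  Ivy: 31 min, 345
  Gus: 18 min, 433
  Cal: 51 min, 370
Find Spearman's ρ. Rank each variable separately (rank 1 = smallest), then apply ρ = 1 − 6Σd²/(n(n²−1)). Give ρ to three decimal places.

Ranks of variable 1: 7, 3, 5, 1, 4, 2, 6
Ranks of variable 2: 1, 2, 3, 6, 4, 7, 5
d = r₁ − r₂: 6, 1, 2, -5, 0, -5, 1
d²: 36, 1, 4, 25, 0, 25, 1; Σd² = 92
ρ = 1 − 6·92/(7·48) = 1 − 552/336 = -0.643

-0.643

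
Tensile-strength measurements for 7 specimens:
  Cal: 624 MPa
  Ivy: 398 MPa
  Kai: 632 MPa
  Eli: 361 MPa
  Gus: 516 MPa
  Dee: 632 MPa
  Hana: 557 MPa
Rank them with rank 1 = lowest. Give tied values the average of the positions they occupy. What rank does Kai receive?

Sorted (ascending): 361, 398, 516, 557, 624, 632, 632
The 2 values of 632 occupy positions 6–7 → average rank (6+7)/2 = 6.5.
Kai has value 632 MPa → rank 6.5.

6.5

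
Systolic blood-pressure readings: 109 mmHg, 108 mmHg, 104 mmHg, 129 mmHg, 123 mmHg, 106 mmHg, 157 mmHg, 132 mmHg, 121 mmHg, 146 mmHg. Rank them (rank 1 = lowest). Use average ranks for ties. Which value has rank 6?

123

Sorted (ascending): 104, 106, 108, 109, 121, 123, 129, 132, 146, 157
No ties — each value takes its position as its rank.
Rank 6 → value 123.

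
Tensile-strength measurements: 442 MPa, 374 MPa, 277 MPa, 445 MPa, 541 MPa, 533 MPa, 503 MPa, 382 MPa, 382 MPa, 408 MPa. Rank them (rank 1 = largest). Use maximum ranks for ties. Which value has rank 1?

541

Sorted (descending): 541, 533, 503, 445, 442, 408, 382, 382, 374, 277
The 2 values of 382 occupy positions 7–8 → each gets rank 8.
Rank 1 → value 541.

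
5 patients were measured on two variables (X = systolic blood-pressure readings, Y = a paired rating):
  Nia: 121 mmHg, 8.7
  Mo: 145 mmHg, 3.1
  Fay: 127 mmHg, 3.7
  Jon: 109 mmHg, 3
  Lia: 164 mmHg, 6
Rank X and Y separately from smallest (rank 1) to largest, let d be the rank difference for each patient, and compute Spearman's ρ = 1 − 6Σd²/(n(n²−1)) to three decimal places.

Ranks of variable 1: 2, 4, 3, 1, 5
Ranks of variable 2: 5, 2, 3, 1, 4
d = r₁ − r₂: -3, 2, 0, 0, 1
d²: 9, 4, 0, 0, 1; Σd² = 14
ρ = 1 − 6·14/(5·24) = 1 − 84/120 = 0.300

0.300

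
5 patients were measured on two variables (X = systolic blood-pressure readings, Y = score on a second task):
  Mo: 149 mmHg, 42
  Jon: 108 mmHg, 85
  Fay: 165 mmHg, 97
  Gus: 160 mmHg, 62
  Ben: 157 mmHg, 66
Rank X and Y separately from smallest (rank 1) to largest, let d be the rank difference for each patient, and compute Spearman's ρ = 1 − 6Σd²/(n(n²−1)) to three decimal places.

Ranks of variable 1: 2, 1, 5, 4, 3
Ranks of variable 2: 1, 4, 5, 2, 3
d = r₁ − r₂: 1, -3, 0, 2, 0
d²: 1, 9, 0, 4, 0; Σd² = 14
ρ = 1 − 6·14/(5·24) = 1 − 84/120 = 0.300

0.300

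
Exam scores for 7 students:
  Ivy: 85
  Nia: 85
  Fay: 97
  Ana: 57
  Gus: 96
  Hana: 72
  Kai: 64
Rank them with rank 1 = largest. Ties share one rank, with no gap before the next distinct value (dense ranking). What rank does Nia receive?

Sorted (descending): 97, 96, 85, 85, 72, 64, 57
The 2 values of 85 share dense rank 3.
Remaining distinct values take the next consecutive integers.
Nia has value 85 → rank 3.

3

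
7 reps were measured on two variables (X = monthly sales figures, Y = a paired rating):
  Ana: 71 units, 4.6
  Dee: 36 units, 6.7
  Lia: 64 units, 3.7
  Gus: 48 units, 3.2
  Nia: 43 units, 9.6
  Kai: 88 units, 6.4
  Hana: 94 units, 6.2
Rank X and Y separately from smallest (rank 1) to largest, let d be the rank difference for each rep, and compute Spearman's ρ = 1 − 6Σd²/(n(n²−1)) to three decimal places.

-0.286

Ranks of variable 1: 5, 1, 4, 3, 2, 6, 7
Ranks of variable 2: 3, 6, 2, 1, 7, 5, 4
d = r₁ − r₂: 2, -5, 2, 2, -5, 1, 3
d²: 4, 25, 4, 4, 25, 1, 9; Σd² = 72
ρ = 1 − 6·72/(7·48) = 1 − 432/336 = -0.286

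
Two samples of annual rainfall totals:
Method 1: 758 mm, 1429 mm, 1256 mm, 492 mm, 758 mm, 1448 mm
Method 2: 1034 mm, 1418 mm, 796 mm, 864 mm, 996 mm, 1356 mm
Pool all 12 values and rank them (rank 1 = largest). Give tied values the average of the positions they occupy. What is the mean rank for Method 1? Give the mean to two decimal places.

6.83

Sorted (descending): 1448, 1429, 1418, 1356, 1256, 1034, 996, 864, 796, 758, 758, 492
The 2 values of 758 occupy positions 10–11 → average rank (10+11)/2 = 10.5.
Method 1 values → pooled ranks: 758→10.5, 1429→2, 1256→5, 492→12, 758→10.5, 1448→1
Mean rank = (10.5 + 2 + 5 + 12 + 10.5 + 1) / 6 = 6.83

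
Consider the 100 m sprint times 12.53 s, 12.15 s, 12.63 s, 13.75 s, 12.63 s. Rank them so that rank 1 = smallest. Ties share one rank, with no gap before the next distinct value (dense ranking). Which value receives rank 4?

13.75

Sorted (ascending): 12.15, 12.53, 12.63, 12.63, 13.75
The 2 values of 12.63 share dense rank 3.
Remaining distinct values take the next consecutive integers.
Rank 4 → value 13.75.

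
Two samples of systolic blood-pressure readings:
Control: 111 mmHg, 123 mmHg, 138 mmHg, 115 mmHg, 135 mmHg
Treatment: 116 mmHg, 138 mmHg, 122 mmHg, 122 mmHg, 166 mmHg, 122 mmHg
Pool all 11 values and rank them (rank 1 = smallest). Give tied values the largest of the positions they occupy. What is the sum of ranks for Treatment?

42

Sorted (ascending): 111, 115, 116, 122, 122, 122, 123, 135, 138, 138, 166
The 3 values of 122 occupy positions 4–6 → each gets rank 6.
The 2 values of 138 occupy positions 9–10 → each gets rank 10.
Treatment values → pooled ranks: 116→3, 138→10, 122→6, 122→6, 166→11, 122→6
Rank sum = 3 + 10 + 6 + 6 + 11 + 6 = 42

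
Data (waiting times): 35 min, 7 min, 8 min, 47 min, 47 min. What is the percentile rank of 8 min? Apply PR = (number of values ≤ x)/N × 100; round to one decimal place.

40.0

N = 5.
Strictly below 8: 1. Equal to 8: 1.
PR = 2/5 × 100 = 40.0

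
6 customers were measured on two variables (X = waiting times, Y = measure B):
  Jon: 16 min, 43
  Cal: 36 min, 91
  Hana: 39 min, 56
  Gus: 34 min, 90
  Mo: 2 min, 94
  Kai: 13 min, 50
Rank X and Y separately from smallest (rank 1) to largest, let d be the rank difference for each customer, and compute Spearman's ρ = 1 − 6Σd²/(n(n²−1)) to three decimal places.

Ranks of variable 1: 3, 5, 6, 4, 1, 2
Ranks of variable 2: 1, 5, 3, 4, 6, 2
d = r₁ − r₂: 2, 0, 3, 0, -5, 0
d²: 4, 0, 9, 0, 25, 0; Σd² = 38
ρ = 1 − 6·38/(6·35) = 1 − 228/210 = -0.086

-0.086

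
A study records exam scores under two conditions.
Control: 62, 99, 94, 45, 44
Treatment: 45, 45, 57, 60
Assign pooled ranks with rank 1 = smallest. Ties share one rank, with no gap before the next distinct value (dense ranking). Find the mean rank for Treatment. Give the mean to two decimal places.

Sorted (ascending): 44, 45, 45, 45, 57, 60, 62, 94, 99
The 3 values of 45 share dense rank 2.
Remaining distinct values take the next consecutive integers.
Treatment values → pooled ranks: 45→2, 45→2, 57→3, 60→4
Mean rank = (2 + 2 + 3 + 4) / 4 = 2.75

2.75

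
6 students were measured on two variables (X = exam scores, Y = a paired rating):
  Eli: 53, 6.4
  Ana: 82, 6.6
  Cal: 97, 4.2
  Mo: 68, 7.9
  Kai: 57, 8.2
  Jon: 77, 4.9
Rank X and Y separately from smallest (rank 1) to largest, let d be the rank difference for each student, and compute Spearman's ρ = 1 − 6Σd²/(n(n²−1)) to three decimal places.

Ranks of variable 1: 1, 5, 6, 3, 2, 4
Ranks of variable 2: 3, 4, 1, 5, 6, 2
d = r₁ − r₂: -2, 1, 5, -2, -4, 2
d²: 4, 1, 25, 4, 16, 4; Σd² = 54
ρ = 1 − 6·54/(6·35) = 1 − 324/210 = -0.543

-0.543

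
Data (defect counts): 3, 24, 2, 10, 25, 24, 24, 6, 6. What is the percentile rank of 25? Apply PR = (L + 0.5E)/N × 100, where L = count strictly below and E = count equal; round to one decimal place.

94.4

N = 9.
Strictly below 25: 8. Equal to 25: 1.
PR = (8 + 0.5·1)/9 × 100 = 94.4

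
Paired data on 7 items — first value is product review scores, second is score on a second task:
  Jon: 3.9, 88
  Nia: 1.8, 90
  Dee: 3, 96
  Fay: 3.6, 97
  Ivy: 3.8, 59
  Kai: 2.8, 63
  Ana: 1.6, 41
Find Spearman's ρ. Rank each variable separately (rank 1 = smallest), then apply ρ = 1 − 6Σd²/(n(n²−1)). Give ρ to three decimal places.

Ranks of variable 1: 7, 2, 4, 5, 6, 3, 1
Ranks of variable 2: 4, 5, 6, 7, 2, 3, 1
d = r₁ − r₂: 3, -3, -2, -2, 4, 0, 0
d²: 9, 9, 4, 4, 16, 0, 0; Σd² = 42
ρ = 1 − 6·42/(7·48) = 1 − 252/336 = 0.250

0.250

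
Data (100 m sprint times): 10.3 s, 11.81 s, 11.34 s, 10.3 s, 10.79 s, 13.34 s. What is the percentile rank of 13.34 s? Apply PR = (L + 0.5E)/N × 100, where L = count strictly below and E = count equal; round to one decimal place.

N = 6.
Strictly below 13.34: 5. Equal to 13.34: 1.
PR = (5 + 0.5·1)/6 × 100 = 91.7

91.7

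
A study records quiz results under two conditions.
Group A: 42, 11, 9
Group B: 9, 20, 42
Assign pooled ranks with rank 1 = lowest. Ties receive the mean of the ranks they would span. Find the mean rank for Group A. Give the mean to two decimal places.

3.33

Sorted (ascending): 9, 9, 11, 20, 42, 42
The 2 values of 9 occupy positions 1–2 → average rank (1+2)/2 = 1.5.
The 2 values of 42 occupy positions 5–6 → average rank (5+6)/2 = 5.5.
Group A values → pooled ranks: 42→5.5, 11→3, 9→1.5
Mean rank = (5.5 + 3 + 1.5) / 3 = 3.33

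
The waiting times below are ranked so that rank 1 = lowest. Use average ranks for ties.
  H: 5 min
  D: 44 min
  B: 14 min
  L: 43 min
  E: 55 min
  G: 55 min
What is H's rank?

1

Sorted (ascending): 5, 14, 43, 44, 55, 55
The 2 values of 55 occupy positions 5–6 → average rank (5+6)/2 = 5.5.
H has value 5 min → rank 1.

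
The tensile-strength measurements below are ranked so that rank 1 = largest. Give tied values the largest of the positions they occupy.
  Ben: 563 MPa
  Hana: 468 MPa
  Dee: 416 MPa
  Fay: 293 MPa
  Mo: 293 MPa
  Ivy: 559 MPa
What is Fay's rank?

6

Sorted (descending): 563, 559, 468, 416, 293, 293
The 2 values of 293 occupy positions 5–6 → each gets rank 6.
Fay has value 293 MPa → rank 6.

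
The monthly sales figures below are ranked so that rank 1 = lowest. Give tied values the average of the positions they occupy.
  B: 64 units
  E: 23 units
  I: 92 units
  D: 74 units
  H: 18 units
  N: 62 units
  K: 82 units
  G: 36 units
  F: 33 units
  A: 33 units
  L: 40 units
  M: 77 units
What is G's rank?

Sorted (ascending): 18, 23, 33, 33, 36, 40, 62, 64, 74, 77, 82, 92
The 2 values of 33 occupy positions 3–4 → average rank (3+4)/2 = 3.5.
G has value 36 units → rank 5.

5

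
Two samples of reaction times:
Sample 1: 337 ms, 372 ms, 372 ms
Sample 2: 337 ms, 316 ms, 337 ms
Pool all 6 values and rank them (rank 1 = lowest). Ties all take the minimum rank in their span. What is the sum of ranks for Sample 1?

12

Sorted (ascending): 316, 337, 337, 337, 372, 372
The 3 values of 337 occupy positions 2–4 → each gets rank 2.
The 2 values of 372 occupy positions 5–6 → each gets rank 5.
Sample 1 values → pooled ranks: 337→2, 372→5, 372→5
Rank sum = 2 + 5 + 5 = 12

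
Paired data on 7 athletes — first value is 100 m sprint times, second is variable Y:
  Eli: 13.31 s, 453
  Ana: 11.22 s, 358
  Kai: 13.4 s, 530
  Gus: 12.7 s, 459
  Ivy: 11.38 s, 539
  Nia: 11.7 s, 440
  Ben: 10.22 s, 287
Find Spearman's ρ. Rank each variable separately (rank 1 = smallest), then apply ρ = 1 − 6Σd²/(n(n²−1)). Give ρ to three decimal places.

Ranks of variable 1: 6, 2, 7, 5, 3, 4, 1
Ranks of variable 2: 4, 2, 6, 5, 7, 3, 1
d = r₁ − r₂: 2, 0, 1, 0, -4, 1, 0
d²: 4, 0, 1, 0, 16, 1, 0; Σd² = 22
ρ = 1 − 6·22/(7·48) = 1 − 132/336 = 0.607

0.607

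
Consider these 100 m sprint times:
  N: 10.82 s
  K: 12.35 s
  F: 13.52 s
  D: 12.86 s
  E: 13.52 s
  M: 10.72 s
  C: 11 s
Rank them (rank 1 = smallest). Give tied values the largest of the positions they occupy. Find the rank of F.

Sorted (ascending): 10.72, 10.82, 11, 12.35, 12.86, 13.52, 13.52
The 2 values of 13.52 occupy positions 6–7 → each gets rank 7.
F has value 13.52 s → rank 7.

7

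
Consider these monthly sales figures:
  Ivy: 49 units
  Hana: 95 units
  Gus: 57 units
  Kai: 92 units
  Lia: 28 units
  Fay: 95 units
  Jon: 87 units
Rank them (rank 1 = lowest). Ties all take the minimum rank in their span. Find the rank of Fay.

6

Sorted (ascending): 28, 49, 57, 87, 92, 95, 95
The 2 values of 95 occupy positions 6–7 → each gets rank 6.
Fay has value 95 units → rank 6.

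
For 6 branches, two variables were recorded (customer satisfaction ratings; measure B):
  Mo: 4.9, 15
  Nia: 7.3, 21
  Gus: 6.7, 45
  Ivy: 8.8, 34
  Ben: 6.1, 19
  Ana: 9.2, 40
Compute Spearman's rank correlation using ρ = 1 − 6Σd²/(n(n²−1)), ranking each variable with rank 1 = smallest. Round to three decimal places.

0.657

Ranks of variable 1: 1, 4, 3, 5, 2, 6
Ranks of variable 2: 1, 3, 6, 4, 2, 5
d = r₁ − r₂: 0, 1, -3, 1, 0, 1
d²: 0, 1, 9, 1, 0, 1; Σd² = 12
ρ = 1 − 6·12/(6·35) = 1 − 72/210 = 0.657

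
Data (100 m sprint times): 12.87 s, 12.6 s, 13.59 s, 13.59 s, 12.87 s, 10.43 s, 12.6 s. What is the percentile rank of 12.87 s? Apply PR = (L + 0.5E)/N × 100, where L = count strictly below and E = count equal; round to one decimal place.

57.1

N = 7.
Strictly below 12.87: 3. Equal to 12.87: 2.
PR = (3 + 0.5·2)/7 × 100 = 57.1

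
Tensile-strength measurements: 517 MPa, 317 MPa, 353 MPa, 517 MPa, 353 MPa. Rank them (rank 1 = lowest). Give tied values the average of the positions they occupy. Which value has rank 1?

Sorted (ascending): 317, 353, 353, 517, 517
The 2 values of 353 occupy positions 2–3 → average rank (2+3)/2 = 2.5.
The 2 values of 517 occupy positions 4–5 → average rank (4+5)/2 = 4.5.
Rank 1 → value 317.

317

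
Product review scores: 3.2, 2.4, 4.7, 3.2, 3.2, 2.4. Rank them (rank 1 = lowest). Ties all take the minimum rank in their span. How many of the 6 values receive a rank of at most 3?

5

Sorted (ascending): 2.4, 2.4, 3.2, 3.2, 3.2, 4.7
The 2 values of 2.4 occupy positions 1–2 → each gets rank 1.
The 3 values of 3.2 occupy positions 3–5 → each gets rank 3.
Ranks ≤ 3: {1, 1, 3, 3, 3} → 5 values.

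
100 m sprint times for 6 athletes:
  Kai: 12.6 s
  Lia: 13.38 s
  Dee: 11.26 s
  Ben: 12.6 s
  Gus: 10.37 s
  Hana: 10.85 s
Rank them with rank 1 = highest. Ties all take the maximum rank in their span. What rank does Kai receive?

Sorted (descending): 13.38, 12.6, 12.6, 11.26, 10.85, 10.37
The 2 values of 12.6 occupy positions 2–3 → each gets rank 3.
Kai has value 12.6 s → rank 3.

3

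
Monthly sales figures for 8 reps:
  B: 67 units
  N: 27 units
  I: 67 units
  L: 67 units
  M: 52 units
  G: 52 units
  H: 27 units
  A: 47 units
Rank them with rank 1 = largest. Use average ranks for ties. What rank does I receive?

Sorted (descending): 67, 67, 67, 52, 52, 47, 27, 27
The 3 values of 67 occupy positions 1–3 → average rank 2.
The 2 values of 52 occupy positions 4–5 → average rank (4+5)/2 = 4.5.
The 2 values of 27 occupy positions 7–8 → average rank (7+8)/2 = 7.5.
I has value 67 units → rank 2.

2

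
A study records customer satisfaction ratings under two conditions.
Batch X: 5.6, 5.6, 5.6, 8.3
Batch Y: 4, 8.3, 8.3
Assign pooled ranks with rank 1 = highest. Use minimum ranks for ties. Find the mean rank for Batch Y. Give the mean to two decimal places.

3.00

Sorted (descending): 8.3, 8.3, 8.3, 5.6, 5.6, 5.6, 4
The 3 values of 8.3 occupy positions 1–3 → each gets rank 1.
The 3 values of 5.6 occupy positions 4–6 → each gets rank 4.
Batch Y values → pooled ranks: 4→7, 8.3→1, 8.3→1
Mean rank = (7 + 1 + 1) / 3 = 3.00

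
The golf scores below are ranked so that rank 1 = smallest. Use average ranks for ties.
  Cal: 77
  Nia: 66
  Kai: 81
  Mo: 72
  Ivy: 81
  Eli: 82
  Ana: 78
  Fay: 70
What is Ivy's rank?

6.5

Sorted (ascending): 66, 70, 72, 77, 78, 81, 81, 82
The 2 values of 81 occupy positions 6–7 → average rank (6+7)/2 = 6.5.
Ivy has value 81 → rank 6.5.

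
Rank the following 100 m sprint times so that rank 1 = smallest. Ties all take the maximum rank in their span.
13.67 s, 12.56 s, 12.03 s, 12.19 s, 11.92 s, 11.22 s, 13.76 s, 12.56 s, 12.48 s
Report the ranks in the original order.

Sorted (ascending): 11.22, 11.92, 12.03, 12.19, 12.48, 12.56, 12.56, 13.67, 13.76
The 2 values of 12.56 occupy positions 6–7 → each gets rank 7.

8, 7, 3, 4, 2, 1, 9, 7, 5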